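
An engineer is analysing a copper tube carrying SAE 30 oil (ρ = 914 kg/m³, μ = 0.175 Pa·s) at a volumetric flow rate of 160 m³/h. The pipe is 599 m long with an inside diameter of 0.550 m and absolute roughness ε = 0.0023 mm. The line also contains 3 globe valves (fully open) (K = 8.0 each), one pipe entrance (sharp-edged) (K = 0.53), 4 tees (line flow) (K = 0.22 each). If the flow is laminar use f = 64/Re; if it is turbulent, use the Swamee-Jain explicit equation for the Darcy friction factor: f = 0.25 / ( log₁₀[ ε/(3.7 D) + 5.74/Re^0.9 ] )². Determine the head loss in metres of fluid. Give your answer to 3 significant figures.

h_f ≈ 0.277 m

Q = 160 m³/h = 160/3600 = 0.04444 m³/s.
Cross-sectional area A = πD²/4 = π(0.55)²/4 = 0.2376 m²; mean velocity V = Q/A = 0.04444/0.2376 = 0.1871 m/s.
Reynolds number Re = ρVD/μ = 914 · 0.1871 · 0.55 / 0.175 = 537.4.
Re < 2300 → laminar flow, so f = 64/Re = 64/537.4 = 0.1191 (the turbulent correlation is not needed).
Total minor-loss coefficient ΣK = 3·8 + 1·0.53 + 4·0.22 = 25.4.
ΔP = [f·L/D + ΣK]·(ρV²/2) = [0.1191·599/0.55 + 25.4]·(914·0.1871²/2) = [129.7 + 25.4]·15.99 = 2481 Pa.
Head loss h_f = ΔP/(ρg) = 2481/(914·9.81) = 0.277 m.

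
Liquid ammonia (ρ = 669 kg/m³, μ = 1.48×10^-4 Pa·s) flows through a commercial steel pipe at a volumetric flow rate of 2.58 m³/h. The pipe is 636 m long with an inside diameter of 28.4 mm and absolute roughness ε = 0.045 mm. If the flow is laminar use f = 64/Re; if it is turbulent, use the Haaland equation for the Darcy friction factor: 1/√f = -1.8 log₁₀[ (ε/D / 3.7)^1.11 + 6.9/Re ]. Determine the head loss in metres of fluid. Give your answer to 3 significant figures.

h_f ≈ 34.1 m

Q = 2.58 m³/h = 2.58/3600 = 0.0007167 m³/s.
Cross-sectional area A = πD²/4 = π(0.0284)²/4 = 0.0006335 m²; mean velocity V = Q/A = 0.0007167/0.0006335 = 1.131 m/s.
Reynolds number Re = ρVD/μ = 669 · 1.131 · 0.0284 / 0.000148 = 1.452e+05.
Re > 4000 → turbulent. Relative roughness ε/D = 4.5e-05/0.0284 = 0.00158. Haaland: 1/√f = -1.8 log₁₀[(0.00158/3.7)^1.11 + 6.9/1.452e+05] = -1.8 log₁₀[0.000182 + 4.75e-05] = 6.549, so f = 0.02332.
Darcy-Weisbach: ΔP = f(L/D)(ρV²/2) = 0.02332·(636/0.0284)·(669·1.131²/2) = 0.02332·2.239e+04·428.1 = 2.235e+05 Pa.
Head loss h_f = ΔP/(ρg) = 2.235e+05/(669·9.81) = 34.1 m.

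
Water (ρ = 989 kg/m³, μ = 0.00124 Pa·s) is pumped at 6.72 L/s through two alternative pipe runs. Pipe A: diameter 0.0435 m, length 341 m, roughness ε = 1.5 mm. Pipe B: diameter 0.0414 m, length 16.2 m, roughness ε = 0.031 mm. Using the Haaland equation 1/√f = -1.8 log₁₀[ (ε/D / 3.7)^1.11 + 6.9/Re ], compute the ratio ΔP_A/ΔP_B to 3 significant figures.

Pipe A: V = Q/A = 0.00672/0.001486 = 4.522 m/s; Re = 1.569e+05; ε/D = 0.0345; Haaland → f = 0.06094; ΔP_A = f(L/D)(ρV²/2) = 4.83e+06 Pa.
Pipe B: V = Q/A = 0.00672/0.001346 = 4.992 m/s; Re = 1.648e+05; ε/D = 0.000749; Haaland → f = 0.02012; ΔP_B = f(L/D)(ρV²/2) = 9.704e+04 Pa.
ΔP_A/ΔP_B = 4.83e+06/9.704e+04 = 49.8.

ΔP_A/ΔP_B ≈ 49.8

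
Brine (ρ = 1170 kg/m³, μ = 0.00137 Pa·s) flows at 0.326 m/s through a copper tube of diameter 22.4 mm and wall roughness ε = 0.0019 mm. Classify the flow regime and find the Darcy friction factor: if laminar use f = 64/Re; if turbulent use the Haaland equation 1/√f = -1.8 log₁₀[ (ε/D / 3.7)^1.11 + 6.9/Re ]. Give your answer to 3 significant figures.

Re = ρVD/μ = 1170·0.326·0.0224/0.00137 = 6236.
Re > 4000 → turbulent. ε/D = 1.9e-06/0.0224 = 8.48e-05; Haaland: 1/√f = -1.8 log₁₀[7.08e-06 + 0.00111] = 5.316, so f = 0.03539.

f ≈ 0.0354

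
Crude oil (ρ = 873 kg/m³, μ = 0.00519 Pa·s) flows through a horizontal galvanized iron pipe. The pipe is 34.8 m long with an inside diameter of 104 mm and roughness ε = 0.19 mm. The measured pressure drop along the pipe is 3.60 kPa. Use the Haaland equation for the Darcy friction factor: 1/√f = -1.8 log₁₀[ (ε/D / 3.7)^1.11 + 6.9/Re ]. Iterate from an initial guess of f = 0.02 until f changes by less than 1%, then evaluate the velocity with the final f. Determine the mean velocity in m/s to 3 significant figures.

V ≈ 0.900 m/s

Rearranging Darcy-Weisbach: V = √(2·ΔP·D/(f·L·ρ)). With ε/D = 0.00019/0.104 = 0.00183, iterate starting from f = 0.02:
  f = 0.02 → V = √(2·3600·0.104/(0.02·34.8·873)) = 1.11 m/s; Re = ρVD/μ = 1.942e+04; f → 0.02931
  f = 0.02931 → V = 0.917 m/s; Re = 1.604e+04; f → 0.03031
  f = 0.03031 → V = 0.9018 m/s; Re = 1.578e+04; f → 0.0304
Converged (Δf/f < 1%). With the final f = 0.0304: V = √(2·3600·0.104/(0.0304·34.8·873)) = 0.9004 m/s.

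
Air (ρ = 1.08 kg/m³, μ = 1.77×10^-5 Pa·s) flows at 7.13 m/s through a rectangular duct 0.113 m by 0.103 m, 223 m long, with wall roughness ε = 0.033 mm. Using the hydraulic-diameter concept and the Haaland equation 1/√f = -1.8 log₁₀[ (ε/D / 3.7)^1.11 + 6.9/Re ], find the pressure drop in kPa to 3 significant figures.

Hydraulic diameter D_h = 4A/P = 4·(0.113·0.103)/(2·(0.113+0.103)) = 0.04656/0.432 = 0.1078 m.
Re = ρVD_h/μ = 1.08·7.13·0.1078/1.77e-05 = 4.688e+04.
ε/D_h = 3.3e-05/0.1078 = 0.000306; Haaland gives 1/√f = -1.8 log₁₀[2.94e-05+0.000147] = 6.755, so f = 0.02191.
ΔP = f(L/D_h)(ρV²/2) = 0.02191·223/0.1078·27.45 = 1245 Pa.
ΔP = 1.24 kPa.

ΔP ≈ 1.24 kPa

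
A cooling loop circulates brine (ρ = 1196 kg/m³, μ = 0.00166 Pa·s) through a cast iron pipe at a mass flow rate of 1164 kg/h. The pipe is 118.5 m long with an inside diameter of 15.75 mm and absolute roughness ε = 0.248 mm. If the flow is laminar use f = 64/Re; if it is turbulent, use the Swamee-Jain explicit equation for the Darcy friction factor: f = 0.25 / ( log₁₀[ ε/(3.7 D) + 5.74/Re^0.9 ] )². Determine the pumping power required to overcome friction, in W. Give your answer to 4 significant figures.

P ≈ 112.4 W

ṁ = 1164 kg/h = 1164/3600 = 0.3233 kg/s.
A = πD²/4 = π(0.01575)²/4 = 0.0001948 m²; mean velocity V = ṁ/(ρA) = 0.3233/(1196 · 0.0001948) = 1.388 m/s.
Reynolds number Re = ρVD/μ = 1196 · 1.388 · 0.01575 / 0.00166 = 1.575e+04.
Re > 4000 → turbulent. Relative roughness ε/D = 0.000248/0.01575 = 0.0157. Swamee-Jain: f = 0.25/(log₁₀[0.0157/3.7 + 5.74/1.575e+04^0.9])² = 0.25/(log₁₀[0.00426 + 0.000958])² = 0.25/(-2.283)² = 0.04797.
Darcy-Weisbach: ΔP = f(L/D)(ρV²/2) = 0.04797·(118.5/0.01575)·(1196·1.388²/2) = 0.04797·7524·1151 = 4.156e+05 Pa.
Q = ṁ/ρ = 0.3233/1196 = 0.0002703 m³/s.
Pumping power P = QΔP = 0.0002703·4.156e+05 = 112.35 W = 112.4 W.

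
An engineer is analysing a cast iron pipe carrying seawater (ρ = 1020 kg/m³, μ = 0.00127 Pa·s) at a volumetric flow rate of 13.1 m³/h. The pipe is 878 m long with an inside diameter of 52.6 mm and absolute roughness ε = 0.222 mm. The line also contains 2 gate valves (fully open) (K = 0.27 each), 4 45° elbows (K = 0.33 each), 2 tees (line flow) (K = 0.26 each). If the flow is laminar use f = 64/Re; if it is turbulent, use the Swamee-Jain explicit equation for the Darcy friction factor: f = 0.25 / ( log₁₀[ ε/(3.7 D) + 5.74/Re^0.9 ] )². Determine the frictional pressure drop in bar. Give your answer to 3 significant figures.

Q = 13.1 m³/h = 13.1/3600 = 0.003639 m³/s.
Cross-sectional area A = πD²/4 = π(0.0526)²/4 = 0.002173 m²; mean velocity V = Q/A = 0.003639/0.002173 = 1.675 m/s.
Reynolds number Re = ρVD/μ = 1020 · 1.675 · 0.0526 / 0.00127 = 7.074e+04.
Re > 4000 → turbulent. Relative roughness ε/D = 0.000222/0.0526 = 0.00422. Swamee-Jain: f = 0.25/(log₁₀[0.00422/3.7 + 5.74/7.074e+04^0.9])² = 0.25/(log₁₀[0.00114 + 0.000248])² = 0.25/(-2.857)² = 0.03062.
Total minor-loss coefficient ΣK = 2·0.27 + 4·0.33 + 2·0.26 = 2.38.
ΔP = [f·L/D + ΣK]·(ρV²/2) = [0.03062·878/0.0526 + 2.38]·(1020·1.675²/2) = [511.1 + 2.38]·1430 = 7.343e+05 Pa.
ΔP = 7.343e+05 Pa = 7.34 bar.

ΔP ≈ 7.34 bar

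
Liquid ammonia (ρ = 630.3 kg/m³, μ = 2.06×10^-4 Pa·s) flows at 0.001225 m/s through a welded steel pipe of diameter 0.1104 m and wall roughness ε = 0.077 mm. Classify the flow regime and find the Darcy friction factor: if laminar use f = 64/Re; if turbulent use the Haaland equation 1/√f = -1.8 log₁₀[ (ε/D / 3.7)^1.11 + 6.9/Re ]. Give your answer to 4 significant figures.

Re = ρVD/μ = 630.3·0.001225·0.1104/0.000206 = 413.8.
Re < 2300 → laminar, so f = 64/Re = 0.1547 (roughness is irrelevant in laminar flow).

f ≈ 0.1547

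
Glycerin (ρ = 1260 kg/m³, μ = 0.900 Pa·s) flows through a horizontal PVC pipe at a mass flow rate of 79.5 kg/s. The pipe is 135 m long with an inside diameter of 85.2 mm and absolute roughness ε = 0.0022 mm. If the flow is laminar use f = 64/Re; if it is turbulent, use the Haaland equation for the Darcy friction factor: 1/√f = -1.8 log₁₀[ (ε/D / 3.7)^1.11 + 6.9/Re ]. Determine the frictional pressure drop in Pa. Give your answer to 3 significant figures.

A = πD²/4 = π(0.0852)²/4 = 0.005701 m²; mean velocity V = ṁ/(ρA) = 79.5/(1260 · 0.005701) = 11.07 m/s.
Reynolds number Re = ρVD/μ = 1260 · 11.07 · 0.0852 / 0.9 = 1320.
Re < 2300 → laminar flow, so f = 64/Re = 64/1320 = 0.04848 (the turbulent correlation is not needed).
Darcy-Weisbach: ΔP = f(L/D)(ρV²/2) = 0.04848·(135/0.0852)·(1260·11.07²/2) = 0.04848·1585·7.716e+04 = 5.928e+06 Pa.

ΔP ≈ 5.93×10^6 Pa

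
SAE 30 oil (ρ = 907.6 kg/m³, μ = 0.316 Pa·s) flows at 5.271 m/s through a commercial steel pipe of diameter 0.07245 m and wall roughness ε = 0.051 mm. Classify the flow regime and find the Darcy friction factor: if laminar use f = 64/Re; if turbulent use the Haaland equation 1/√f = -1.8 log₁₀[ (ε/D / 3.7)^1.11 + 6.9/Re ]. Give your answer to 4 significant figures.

Re = ρVD/μ = 907.6·5.271·0.07245/0.316 = 1097.
Re < 2300 → laminar, so f = 64/Re = 0.05835 (roughness is irrelevant in laminar flow).

f ≈ 0.05835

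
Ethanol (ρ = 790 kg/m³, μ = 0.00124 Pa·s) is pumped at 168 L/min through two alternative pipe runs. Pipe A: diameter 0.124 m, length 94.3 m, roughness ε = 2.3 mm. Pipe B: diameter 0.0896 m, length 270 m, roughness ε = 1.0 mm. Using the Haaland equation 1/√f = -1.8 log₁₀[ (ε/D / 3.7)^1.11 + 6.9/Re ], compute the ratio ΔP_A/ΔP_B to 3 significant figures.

ΔP_A/ΔP_B ≈ 0.0821

Pipe A: V = Q/A = 0.0028/0.01208 = 0.2319 m/s; Re = 1.832e+04; ε/D = 0.0185; Haaland → f = 0.04946; ΔP_A = f(L/D)(ρV²/2) = 798.7 Pa.
Pipe B: V = Q/A = 0.0028/0.006305 = 0.4441 m/s; Re = 2.535e+04; ε/D = 0.0112; Haaland → f = 0.04143; ΔP_B = f(L/D)(ρV²/2) = 9726 Pa.
ΔP_A/ΔP_B = 798.7/9726 = 0.0821.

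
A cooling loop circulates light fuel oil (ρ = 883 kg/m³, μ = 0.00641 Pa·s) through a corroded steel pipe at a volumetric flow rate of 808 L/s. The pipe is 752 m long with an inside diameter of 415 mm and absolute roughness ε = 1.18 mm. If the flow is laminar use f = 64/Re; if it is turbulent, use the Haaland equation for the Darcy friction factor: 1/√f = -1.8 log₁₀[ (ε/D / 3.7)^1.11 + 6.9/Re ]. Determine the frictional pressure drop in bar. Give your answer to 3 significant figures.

ΔP ≈ 7.48 bar

Q = 808 L/s = 808/1000 = 0.808 m³/s.
Cross-sectional area A = πD²/4 = π(0.415)²/4 = 0.1353 m²; mean velocity V = Q/A = 0.808/0.1353 = 5.973 m/s.
Reynolds number Re = ρVD/μ = 883 · 5.973 · 0.415 / 0.00641 = 3.415e+05.
Re > 4000 → turbulent. Relative roughness ε/D = 0.00118/0.415 = 0.00284. Haaland: 1/√f = -1.8 log₁₀[(0.00284/3.7)^1.11 + 6.9/3.415e+05] = -1.8 log₁₀[0.000349 + 2.02e-05] = 6.179, so f = 0.0262.
Darcy-Weisbach: ΔP = f(L/D)(ρV²/2) = 0.0262·(752/0.415)·(883·5.973²/2) = 0.0262·1812·1.575e+04 = 7.478e+05 Pa.
ΔP = 7.478e+05 Pa = 7.48 bar.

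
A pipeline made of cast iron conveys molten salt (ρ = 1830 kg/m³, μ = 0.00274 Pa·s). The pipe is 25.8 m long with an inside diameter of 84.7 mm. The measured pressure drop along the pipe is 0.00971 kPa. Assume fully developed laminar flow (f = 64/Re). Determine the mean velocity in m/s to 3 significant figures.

For laminar flow, f = 64/Re with Re = ρVD/μ, so Darcy-Weisbach reduces to ΔP = 32μLV/D². Solving for V: V = ΔP·D²/(32μL) = 9.71·(0.0847)²/(32·0.00274·25.8) = 0.03079 m/s.
Check: Re = ρVD/μ = 1830·0.03079·0.0847/0.00274 = 1742 < 2300, so the laminar assumption holds.

V ≈ 0.0308 m/s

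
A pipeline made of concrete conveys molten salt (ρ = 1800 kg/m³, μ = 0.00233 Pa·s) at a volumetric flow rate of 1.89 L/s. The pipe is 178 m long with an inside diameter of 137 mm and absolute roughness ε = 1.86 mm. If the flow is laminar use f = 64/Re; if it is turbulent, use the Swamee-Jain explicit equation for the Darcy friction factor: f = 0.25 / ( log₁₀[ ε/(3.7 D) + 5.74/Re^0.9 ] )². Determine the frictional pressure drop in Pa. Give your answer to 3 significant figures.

ΔP ≈ 891 Pa

Q = 1.89 L/s = 1.89/1000 = 0.00189 m³/s.
Cross-sectional area A = πD²/4 = π(0.137)²/4 = 0.01474 m²; mean velocity V = Q/A = 0.00189/0.01474 = 0.1282 m/s.
Reynolds number Re = ρVD/μ = 1800 · 0.1282 · 0.137 / 0.00233 = 1.357e+04.
Re > 4000 → turbulent. Relative roughness ε/D = 0.00186/0.137 = 0.0136. Swamee-Jain: f = 0.25/(log₁₀[0.0136/3.7 + 5.74/1.357e+04^0.9])² = 0.25/(log₁₀[0.00367 + 0.0011])² = 0.25/(-2.322)² = 0.04637.
Darcy-Weisbach: ΔP = f(L/D)(ρV²/2) = 0.04637·(178/0.137)·(1800·0.1282²/2) = 0.04637·1299·14.79 = 891.3 Pa.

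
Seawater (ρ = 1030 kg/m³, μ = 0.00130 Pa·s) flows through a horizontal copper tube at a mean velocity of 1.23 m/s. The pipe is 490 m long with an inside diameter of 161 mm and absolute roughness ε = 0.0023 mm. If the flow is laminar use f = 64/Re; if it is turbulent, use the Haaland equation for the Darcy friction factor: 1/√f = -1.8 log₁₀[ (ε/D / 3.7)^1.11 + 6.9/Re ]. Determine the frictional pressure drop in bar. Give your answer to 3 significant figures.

Reynolds number Re = ρVD/μ = 1030 · 1.23 · 0.161 / 0.0013 = 1.569e+05.
Re > 4000 → turbulent. Relative roughness ε/D = 2.3e-06/0.161 = 1.43e-05. Haaland: 1/√f = -1.8 log₁₀[(1.43e-05/3.7)^1.11 + 6.9/1.569e+05] = -1.8 log₁₀[9.8e-07 + 4.4e-05] = 7.825, so f = 0.01633.
Darcy-Weisbach: ΔP = f(L/D)(ρV²/2) = 0.01633·(490/0.161)·(1030·1.23²/2) = 0.01633·3043·779.1 = 3.873e+04 Pa.
ΔP = 3.873e+04 Pa = 0.387 bar.

ΔP ≈ 0.387 bar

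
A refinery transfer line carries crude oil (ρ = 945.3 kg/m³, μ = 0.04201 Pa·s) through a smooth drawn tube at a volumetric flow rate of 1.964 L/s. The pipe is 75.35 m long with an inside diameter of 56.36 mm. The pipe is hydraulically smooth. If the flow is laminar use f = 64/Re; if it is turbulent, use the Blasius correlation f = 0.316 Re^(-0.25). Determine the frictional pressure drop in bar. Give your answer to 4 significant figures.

Q = 1.964 L/s = 1.964/1000 = 0.001964 m³/s.
Cross-sectional area A = πD²/4 = π(0.05636)²/4 = 0.002495 m²; mean velocity V = Q/A = 0.001964/0.002495 = 0.7872 m/s.
Reynolds number Re = ρVD/μ = 945.3 · 0.7872 · 0.05636 / 0.042 = 998.4.
Re < 2300 → laminar flow, so f = 64/Re = 64/998.4 = 0.0641 (the turbulent correlation is not needed).
Darcy-Weisbach: ΔP = f(L/D)(ρV²/2) = 0.0641·(75.35/0.05636)·(945.3·0.7872²/2) = 0.0641·1337·292.9 = 2.51e+04 Pa.
ΔP = 2.51e+04 Pa = 0.2510 bar.

ΔP ≈ 0.2510 bar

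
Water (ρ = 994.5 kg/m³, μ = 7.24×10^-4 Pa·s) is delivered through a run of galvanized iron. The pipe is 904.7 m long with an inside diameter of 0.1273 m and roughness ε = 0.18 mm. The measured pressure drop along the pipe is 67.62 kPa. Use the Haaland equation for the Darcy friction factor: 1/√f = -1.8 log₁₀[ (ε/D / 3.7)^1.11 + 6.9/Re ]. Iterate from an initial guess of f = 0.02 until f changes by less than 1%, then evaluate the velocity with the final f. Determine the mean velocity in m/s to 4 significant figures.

Rearranging Darcy-Weisbach: V = √(2·ΔP·D/(f·L·ρ)). With ε/D = 0.00018/0.1273 = 0.00141, iterate starting from f = 0.02:
  f = 0.02 → V = √(2·6.762e+04·0.1273/(0.02·904.7·994.5)) = 0.9781 m/s; Re = ρVD/μ = 1.71e+05; f → 0.02259
  f = 0.02259 → V = 0.9204 m/s; Re = 1.609e+05; f → 0.02265
Converged (Δf/f < 1%). With the final f = 0.02265: V = √(2·6.762e+04·0.1273/(0.02265·904.7·994.5)) = 0.919 m/s.

V ≈ 0.9190 m/s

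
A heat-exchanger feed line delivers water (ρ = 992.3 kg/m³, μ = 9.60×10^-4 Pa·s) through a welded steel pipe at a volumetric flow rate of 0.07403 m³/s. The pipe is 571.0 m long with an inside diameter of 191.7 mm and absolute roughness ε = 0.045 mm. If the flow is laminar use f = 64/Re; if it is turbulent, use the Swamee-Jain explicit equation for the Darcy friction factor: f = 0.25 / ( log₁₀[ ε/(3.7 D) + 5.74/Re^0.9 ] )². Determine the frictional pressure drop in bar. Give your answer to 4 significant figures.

ΔP ≈ 1.537 bar

Cross-sectional area A = πD²/4 = π(0.1917)²/4 = 0.02886 m²; mean velocity V = Q/A = 0.07403/0.02886 = 2.565 m/s.
Reynolds number Re = ρVD/μ = 992.3 · 2.565 · 0.1917 / 0.00096 = 5.082e+05.
Re > 4000 → turbulent. Relative roughness ε/D = 4.5e-05/0.1917 = 0.000235. Swamee-Jain: f = 0.25/(log₁₀[0.000235/3.7 + 5.74/5.082e+05^0.9])² = 0.25/(log₁₀[6.34e-05 + 4.2e-05])² = 0.25/(-3.977)² = 0.01581.
Darcy-Weisbach: ΔP = f(L/D)(ρV²/2) = 0.01581·(571/0.1917)·(992.3·2.565²/2) = 0.01581·2979·3264 = 1.537e+05 Pa.
ΔP = 1.537e+05 Pa = 1.537 bar.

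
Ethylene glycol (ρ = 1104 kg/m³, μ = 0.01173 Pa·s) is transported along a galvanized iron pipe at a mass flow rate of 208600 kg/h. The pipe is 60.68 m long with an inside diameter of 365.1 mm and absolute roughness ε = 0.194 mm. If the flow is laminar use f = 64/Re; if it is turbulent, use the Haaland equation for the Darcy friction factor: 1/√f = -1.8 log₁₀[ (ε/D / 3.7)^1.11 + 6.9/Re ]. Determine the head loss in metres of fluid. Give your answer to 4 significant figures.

ṁ = 208600 kg/h = 208600/3600 = 57.94 kg/s.
A = πD²/4 = π(0.3651)²/4 = 0.1047 m²; mean velocity V = ṁ/(ρA) = 57.94/(1104 · 0.1047) = 0.5013 m/s.
Reynolds number Re = ρVD/μ = 1104 · 0.5013 · 0.3651 / 0.0117 = 1.723e+04.
Re > 4000 → turbulent. Relative roughness ε/D = 0.000194/0.3651 = 0.000531. Haaland: 1/√f = -1.8 log₁₀[(0.000531/3.7)^1.11 + 6.9/1.723e+04] = -1.8 log₁₀[5.43e-05 + 0.000401] = 6.016, so f = 0.02763.
Darcy-Weisbach: ΔP = f(L/D)(ρV²/2) = 0.02763·(60.68/0.3651)·(1104·0.5013²/2) = 0.02763·166.2·138.7 = 637.1 Pa.
Head loss h_f = ΔP/(ρg) = 637.1/(1104·9.81) = 0.05883 m.

h_f ≈ 0.05883 m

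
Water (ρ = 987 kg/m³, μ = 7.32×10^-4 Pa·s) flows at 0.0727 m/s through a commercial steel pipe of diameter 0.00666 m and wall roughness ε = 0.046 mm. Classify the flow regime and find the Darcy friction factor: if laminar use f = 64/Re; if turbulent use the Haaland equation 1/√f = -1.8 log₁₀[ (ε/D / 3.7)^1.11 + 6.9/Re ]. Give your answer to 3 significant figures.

f ≈ 0.0980

Re = ρVD/μ = 987·0.0727·0.00666/0.000732 = 652.9.
Re < 2300 → laminar, so f = 64/Re = 0.09803 (roughness is irrelevant in laminar flow).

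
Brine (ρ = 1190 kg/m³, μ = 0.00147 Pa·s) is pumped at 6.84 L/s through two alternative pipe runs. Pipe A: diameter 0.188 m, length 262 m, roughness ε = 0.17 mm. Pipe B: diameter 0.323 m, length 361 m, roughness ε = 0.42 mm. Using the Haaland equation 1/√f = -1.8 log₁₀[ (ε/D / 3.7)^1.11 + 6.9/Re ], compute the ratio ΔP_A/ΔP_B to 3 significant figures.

ΔP_A/ΔP_B ≈ 9.59

Pipe A: V = Q/A = 0.00684/0.02776 = 0.2464 m/s; Re = 3.75e+04; ε/D = 0.000904; Haaland → f = 0.02449; ΔP_A = f(L/D)(ρV²/2) = 1233 Pa.
Pipe B: V = Q/A = 0.00684/0.08194 = 0.08348 m/s; Re = 2.183e+04; ε/D = 0.0013; Haaland → f = 0.02775; ΔP_B = f(L/D)(ρV²/2) = 128.6 Pa.
ΔP_A/ΔP_B = 1233/128.6 = 9.59.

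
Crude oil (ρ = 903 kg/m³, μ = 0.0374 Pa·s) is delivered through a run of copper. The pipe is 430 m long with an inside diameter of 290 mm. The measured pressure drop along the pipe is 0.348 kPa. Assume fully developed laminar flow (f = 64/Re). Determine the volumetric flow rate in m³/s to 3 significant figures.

Q ≈ 0.00376 m³/s

For laminar flow, f = 64/Re with Re = ρVD/μ, so Darcy-Weisbach reduces to ΔP = 32μLV/D². Solving for V: V = ΔP·D²/(32μL) = 348·(0.29)²/(32·0.0374·430) = 0.05687 m/s.
Check: Re = ρVD/μ = 903·0.05687·0.29/0.0374 = 398.2 < 2300, so the laminar assumption holds.
Q = V·A = 0.05687·(π/4·0.29²) = 0.003756 m³/s = 0.00376 m³/s.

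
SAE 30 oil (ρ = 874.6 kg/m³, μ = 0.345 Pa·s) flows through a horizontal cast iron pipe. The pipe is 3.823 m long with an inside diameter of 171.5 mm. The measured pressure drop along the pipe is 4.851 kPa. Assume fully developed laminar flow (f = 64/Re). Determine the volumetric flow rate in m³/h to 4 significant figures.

Q ≈ 281.1 m³/h

For laminar flow, f = 64/Re with Re = ρVD/μ, so Darcy-Weisbach reduces to ΔP = 32μLV/D². Solving for V: V = ΔP·D²/(32μL) = 4851·(0.1715)²/(32·0.345·3.823) = 3.381 m/s.
Check: Re = ρVD/μ = 874.6·3.381·0.1715/0.345 = 1470 < 2300, so the laminar assumption holds.
Q = V·A = 3.381·(π/4·0.1715²) = 0.07809 m³/s = 281.1 m³/h.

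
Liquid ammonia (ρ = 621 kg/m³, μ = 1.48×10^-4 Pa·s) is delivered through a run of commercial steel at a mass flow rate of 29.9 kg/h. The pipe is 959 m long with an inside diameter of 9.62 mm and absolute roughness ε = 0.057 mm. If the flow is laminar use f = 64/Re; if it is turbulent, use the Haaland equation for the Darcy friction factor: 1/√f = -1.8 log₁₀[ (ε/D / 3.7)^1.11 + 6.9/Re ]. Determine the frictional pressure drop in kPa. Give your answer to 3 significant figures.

ṁ = 29.9 kg/h = 29.9/3600 = 0.008306 kg/s.
A = πD²/4 = π(0.00962)²/4 = 7.268e-05 m²; mean velocity V = ṁ/(ρA) = 0.008306/(621 · 7.268e-05) = 0.184 m/s.
Reynolds number Re = ρVD/μ = 621 · 0.184 · 0.00962 / 0.000148 = 7427.
Re > 4000 → turbulent. Relative roughness ε/D = 5.7e-05/0.00962 = 0.00593. Haaland: 1/√f = -1.8 log₁₀[(0.00593/3.7)^1.11 + 6.9/7427] = -1.8 log₁₀[0.000789 + 0.000929] = 4.977, so f = 0.04037.
Darcy-Weisbach: ΔP = f(L/D)(ρV²/2) = 0.04037·(959/0.00962)·(621·0.184²/2) = 0.04037·9.969e+04·10.51 = 4.231e+04 Pa.
ΔP = 4.231e+04 Pa = 42.3 kPa.

ΔP ≈ 42.3 kPa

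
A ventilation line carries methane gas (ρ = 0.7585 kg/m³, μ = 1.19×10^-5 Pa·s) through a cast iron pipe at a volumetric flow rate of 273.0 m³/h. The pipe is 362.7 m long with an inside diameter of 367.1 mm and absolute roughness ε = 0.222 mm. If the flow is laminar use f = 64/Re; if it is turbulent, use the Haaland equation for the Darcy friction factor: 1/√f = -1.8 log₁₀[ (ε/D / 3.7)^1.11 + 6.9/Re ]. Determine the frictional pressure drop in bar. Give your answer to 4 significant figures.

Q = 273.0 m³/h = 273.0/3600 = 0.07583 m³/s.
Cross-sectional area A = πD²/4 = π(0.3671)²/4 = 0.1058 m²; mean velocity V = Q/A = 0.07583/0.1058 = 0.7165 m/s.
Reynolds number Re = ρVD/μ = 0.7585 · 0.7165 · 0.3671 / 1.19e-05 = 1.676e+04.
Re > 4000 → turbulent. Relative roughness ε/D = 0.000222/0.3671 = 0.000605. Haaland: 1/√f = -1.8 log₁₀[(0.000605/3.7)^1.11 + 6.9/1.676e+04] = -1.8 log₁₀[6.26e-05 + 0.000412] = 5.983, so f = 0.02793.
Darcy-Weisbach: ΔP = f(L/D)(ρV²/2) = 0.02793·(362.7/0.3671)·(0.7585·0.7165²/2) = 0.02793·988·0.1947 = 5.373 Pa.
ΔP = 5.373 Pa = 5.373×10^-5 bar.

ΔP ≈ 5.373×10^-5 bar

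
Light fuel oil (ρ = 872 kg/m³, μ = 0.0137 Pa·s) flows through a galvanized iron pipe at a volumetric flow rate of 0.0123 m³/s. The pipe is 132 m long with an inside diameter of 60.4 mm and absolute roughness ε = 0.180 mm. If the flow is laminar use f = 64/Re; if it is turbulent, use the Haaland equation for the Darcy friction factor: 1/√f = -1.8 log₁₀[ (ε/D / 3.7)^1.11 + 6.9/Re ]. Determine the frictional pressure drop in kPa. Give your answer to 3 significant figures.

Cross-sectional area A = πD²/4 = π(0.0604)²/4 = 0.002865 m²; mean velocity V = Q/A = 0.0123/0.002865 = 4.293 m/s.
Reynolds number Re = ρVD/μ = 872 · 4.293 · 0.0604 / 0.0137 = 1.65e+04.
Re > 4000 → turbulent. Relative roughness ε/D = 0.00018/0.0604 = 0.00298. Haaland: 1/√f = -1.8 log₁₀[(0.00298/3.7)^1.11 + 6.9/1.65e+04] = -1.8 log₁₀[0.000368 + 0.000418] = 5.588, so f = 0.03202.
Darcy-Weisbach: ΔP = f(L/D)(ρV²/2) = 0.03202·(132/0.0604)·(872·4.293²/2) = 0.03202·2185·8035 = 5.623e+05 Pa.
ΔP = 5.623e+05 Pa = 562 kPa.

ΔP ≈ 562 kPa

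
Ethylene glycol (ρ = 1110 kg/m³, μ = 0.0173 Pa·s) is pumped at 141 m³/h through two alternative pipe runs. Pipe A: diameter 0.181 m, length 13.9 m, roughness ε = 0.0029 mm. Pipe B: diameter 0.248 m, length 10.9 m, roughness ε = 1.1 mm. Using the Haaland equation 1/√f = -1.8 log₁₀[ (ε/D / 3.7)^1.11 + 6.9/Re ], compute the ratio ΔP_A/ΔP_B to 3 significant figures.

Pipe A: V = Q/A = 0.03917/0.02573 = 1.522 m/s; Re = 1.768e+04; ε/D = 1.6e-05; Haaland → f = 0.02658; ΔP_A = f(L/D)(ρV²/2) = 2625 Pa.
Pipe B: V = Q/A = 0.03917/0.04831 = 0.8108 m/s; Re = 1.29e+04; ε/D = 0.00444; Haaland → f = 0.03532; ΔP_B = f(L/D)(ρV²/2) = 566.5 Pa.
ΔP_A/ΔP_B = 2625/566.5 = 4.63.

ΔP_A/ΔP_B ≈ 4.63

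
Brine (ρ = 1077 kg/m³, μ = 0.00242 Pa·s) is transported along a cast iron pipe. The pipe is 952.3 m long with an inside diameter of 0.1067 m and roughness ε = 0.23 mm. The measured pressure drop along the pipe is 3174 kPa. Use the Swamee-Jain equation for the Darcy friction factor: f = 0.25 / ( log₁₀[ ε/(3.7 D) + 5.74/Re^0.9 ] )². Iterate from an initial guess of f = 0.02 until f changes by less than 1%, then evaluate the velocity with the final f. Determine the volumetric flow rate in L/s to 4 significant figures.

Q ≈ 46.19 L/s

Rearranging Darcy-Weisbach: V = √(2·ΔP·D/(f·L·ρ)). With ε/D = 0.00023/0.1067 = 0.00216, iterate starting from f = 0.02:
  f = 0.02 → V = √(2·3.174e+06·0.1067/(0.02·952.3·1077)) = 5.746 m/s; Re = ρVD/μ = 2.729e+05; f → 0.02468
  f = 0.02468 → V = 5.173 m/s; Re = 2.457e+05; f → 0.02475
Converged (Δf/f < 1%). With the final f = 0.02475: V = √(2·3.174e+06·0.1067/(0.02475·952.3·1077)) = 5.166 m/s.
Q = V·A = 5.166·(π/4·0.1067²) = 0.04619 m³/s = 46.19 L/s.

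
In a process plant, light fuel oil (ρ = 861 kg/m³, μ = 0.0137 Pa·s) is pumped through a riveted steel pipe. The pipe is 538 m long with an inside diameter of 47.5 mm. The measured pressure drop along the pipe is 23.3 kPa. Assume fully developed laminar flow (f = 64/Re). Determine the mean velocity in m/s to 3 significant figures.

For laminar flow, f = 64/Re with Re = ρVD/μ, so Darcy-Weisbach reduces to ΔP = 32μLV/D². Solving for V: V = ΔP·D²/(32μL) = 2.33e+04·(0.0475)²/(32·0.0137·538) = 0.2229 m/s.
Check: Re = ρVD/μ = 861·0.2229·0.0475/0.0137 = 665.4 < 2300, so the laminar assumption holds.

V ≈ 0.223 m/s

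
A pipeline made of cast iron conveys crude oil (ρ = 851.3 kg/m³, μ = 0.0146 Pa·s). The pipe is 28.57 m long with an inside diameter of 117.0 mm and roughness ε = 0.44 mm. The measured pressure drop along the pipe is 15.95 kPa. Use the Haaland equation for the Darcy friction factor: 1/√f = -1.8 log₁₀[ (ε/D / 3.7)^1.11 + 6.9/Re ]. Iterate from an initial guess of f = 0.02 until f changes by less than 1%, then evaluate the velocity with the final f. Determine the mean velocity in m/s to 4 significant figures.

Rearranging Darcy-Weisbach: V = √(2·ΔP·D/(f·L·ρ)). With ε/D = 0.00044/0.117 = 0.00376, iterate starting from f = 0.02:
  f = 0.02 → V = √(2·1.595e+04·0.117/(0.02·28.57·851.3)) = 2.77 m/s; Re = ρVD/μ = 1.89e+04; f → 0.03264
  f = 0.03264 → V = 2.168 m/s; Re = 1.479e+04; f → 0.03372
  f = 0.03372 → V = 2.133 m/s; Re = 1.455e+04; f → 0.03379
Converged (Δf/f < 1%). With the final f = 0.03379: V = √(2·1.595e+04·0.117/(0.03379·28.57·851.3)) = 2.131 m/s.

V ≈ 2.131 m/s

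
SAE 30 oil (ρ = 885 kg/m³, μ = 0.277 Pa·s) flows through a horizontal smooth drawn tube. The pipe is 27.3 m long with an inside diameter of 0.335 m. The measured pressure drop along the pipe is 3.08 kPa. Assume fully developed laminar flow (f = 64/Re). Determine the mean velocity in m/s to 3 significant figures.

For laminar flow, f = 64/Re with Re = ρVD/μ, so Darcy-Weisbach reduces to ΔP = 32μLV/D². Solving for V: V = ΔP·D²/(32μL) = 3080·(0.335)²/(32·0.277·27.3) = 1.428 m/s.
Check: Re = ρVD/μ = 885·1.428·0.335/0.277 = 1529 < 2300, so the laminar assumption holds.

V ≈ 1.43 m/s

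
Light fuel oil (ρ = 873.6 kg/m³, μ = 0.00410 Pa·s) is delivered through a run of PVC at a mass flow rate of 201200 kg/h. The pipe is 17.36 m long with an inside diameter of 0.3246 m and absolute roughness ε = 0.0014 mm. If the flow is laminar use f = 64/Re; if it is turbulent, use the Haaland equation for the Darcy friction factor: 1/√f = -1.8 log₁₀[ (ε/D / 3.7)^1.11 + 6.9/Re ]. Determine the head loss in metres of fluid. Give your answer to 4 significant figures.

ṁ = 201200 kg/h = 201200/3600 = 55.89 kg/s.
A = πD²/4 = π(0.3246)²/4 = 0.08275 m²; mean velocity V = ṁ/(ρA) = 55.89/(873.6 · 0.08275) = 0.7731 m/s.
Reynolds number Re = ρVD/μ = 873.6 · 0.7731 · 0.3246 / 0.0041 = 5.347e+04.
Re > 4000 → turbulent. Relative roughness ε/D = 1.4e-06/0.3246 = 4.31e-06. Haaland: 1/√f = -1.8 log₁₀[(4.31e-06/3.7)^1.11 + 6.9/5.347e+04] = -1.8 log₁₀[2.59e-07 + 0.000129] = 6.999, so f = 0.02041.
Darcy-Weisbach: ΔP = f(L/D)(ρV²/2) = 0.02041·(17.36/0.3246)·(873.6·0.7731²/2) = 0.02041·53.48·261.1 = 285 Pa.
Head loss h_f = ΔP/(ρg) = 285/(873.6·9.81) = 0.03326 m.

h_f ≈ 0.03326 m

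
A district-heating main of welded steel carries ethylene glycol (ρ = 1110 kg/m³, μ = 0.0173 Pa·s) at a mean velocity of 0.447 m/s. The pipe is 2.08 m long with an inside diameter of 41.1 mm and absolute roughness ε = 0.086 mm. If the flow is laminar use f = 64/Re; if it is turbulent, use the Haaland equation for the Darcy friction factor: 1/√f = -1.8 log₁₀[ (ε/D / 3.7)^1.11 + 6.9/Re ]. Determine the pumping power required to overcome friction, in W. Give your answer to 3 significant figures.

Reynolds number Re = ρVD/μ = 1110 · 0.447 · 0.0411 / 0.0173 = 1179.
Re < 2300 → laminar flow, so f = 64/Re = 64/1179 = 0.05429 (the turbulent correlation is not needed).
Darcy-Weisbach: ΔP = f(L/D)(ρV²/2) = 0.05429·(2.08/0.0411)·(1110·0.447²/2) = 0.05429·50.61·110.9 = 304.7 Pa.
Q = V·A = 0.447·0.001327 = 0.000593 m³/s.
Pumping power P = QΔP = 0.000593·304.7 = 0.1807 W = 0.181 W.

P ≈ 0.181 W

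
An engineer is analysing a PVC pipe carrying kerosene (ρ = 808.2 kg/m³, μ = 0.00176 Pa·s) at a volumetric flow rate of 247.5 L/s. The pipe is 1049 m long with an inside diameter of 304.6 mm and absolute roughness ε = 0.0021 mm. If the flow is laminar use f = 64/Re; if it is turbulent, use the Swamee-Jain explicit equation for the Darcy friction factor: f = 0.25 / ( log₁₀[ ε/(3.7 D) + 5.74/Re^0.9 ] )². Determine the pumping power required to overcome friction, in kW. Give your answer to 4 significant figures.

P ≈ 52.92 kW

Q = 247.5 L/s = 247.5/1000 = 0.2475 m³/s.
Cross-sectional area A = πD²/4 = π(0.3046)²/4 = 0.07287 m²; mean velocity V = Q/A = 0.2475/0.07287 = 3.396 m/s.
Reynolds number Re = ρVD/μ = 808.2 · 3.396 · 0.3046 / 0.00176 = 4.751e+05.
Re > 4000 → turbulent. Relative roughness ε/D = 2.1e-06/0.3046 = 6.89e-06. Swamee-Jain: f = 0.25/(log₁₀[6.89e-06/3.7 + 5.74/4.751e+05^0.9])² = 0.25/(log₁₀[1.86e-06 + 4.47e-05])² = 0.25/(-4.332)² = 0.01332.
Darcy-Weisbach: ΔP = f(L/D)(ρV²/2) = 0.01332·(1049/0.3046)·(808.2·3.396²/2) = 0.01332·3444·4662 = 2.138e+05 Pa.
Pumping power P = QΔP = 0.2475·2.138e+05 = 52922 W = 52.92 kW.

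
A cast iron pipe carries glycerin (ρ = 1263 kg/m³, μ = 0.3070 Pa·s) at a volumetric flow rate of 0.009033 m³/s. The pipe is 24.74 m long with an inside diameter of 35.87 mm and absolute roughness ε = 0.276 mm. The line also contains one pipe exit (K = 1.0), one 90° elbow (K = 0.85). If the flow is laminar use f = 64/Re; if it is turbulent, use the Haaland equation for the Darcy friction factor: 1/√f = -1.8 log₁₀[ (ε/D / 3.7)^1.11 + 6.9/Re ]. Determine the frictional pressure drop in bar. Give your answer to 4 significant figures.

Cross-sectional area A = πD²/4 = π(0.03587)²/4 = 0.001011 m²; mean velocity V = Q/A = 0.009033/0.001011 = 8.939 m/s.
Reynolds number Re = ρVD/μ = 1263 · 8.939 · 0.03587 / 0.307 = 1319.
Re < 2300 → laminar flow, so f = 64/Re = 64/1319 = 0.04852 (the turbulent correlation is not needed).
Total minor-loss coefficient ΣK = 1·1 + 1·0.85 = 1.85.
ΔP = [f·L/D + ΣK]·(ρV²/2) = [0.04852·24.74/0.03587 + 1.85]·(1263·8.939²/2) = [33.46 + 1.85]·5.046e+04 = 1.782e+06 Pa.
ΔP = 1.782e+06 Pa = 17.82 bar.

ΔP ≈ 17.82 bar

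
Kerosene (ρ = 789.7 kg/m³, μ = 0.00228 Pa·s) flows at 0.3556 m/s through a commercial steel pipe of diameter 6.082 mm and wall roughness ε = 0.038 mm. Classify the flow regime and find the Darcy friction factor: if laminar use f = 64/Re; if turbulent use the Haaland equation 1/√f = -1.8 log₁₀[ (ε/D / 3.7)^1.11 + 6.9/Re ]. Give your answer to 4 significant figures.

Re = ρVD/μ = 789.7·0.3556·0.006082/0.00228 = 749.1.
Re < 2300 → laminar, so f = 64/Re = 0.08544 (roughness is irrelevant in laminar flow).

f ≈ 0.08544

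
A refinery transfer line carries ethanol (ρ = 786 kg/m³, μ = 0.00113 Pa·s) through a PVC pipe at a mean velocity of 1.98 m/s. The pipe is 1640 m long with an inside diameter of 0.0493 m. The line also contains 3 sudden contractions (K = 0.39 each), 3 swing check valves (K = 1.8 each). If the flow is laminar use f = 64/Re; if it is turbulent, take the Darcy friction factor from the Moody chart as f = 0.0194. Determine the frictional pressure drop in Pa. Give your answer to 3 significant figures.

ΔP ≈ 1.00×10^6 Pa

Reynolds number Re = ρVD/μ = 786 · 1.98 · 0.0493 / 0.00113 = 6.79e+04.
Re > 4000 → turbulent; use the Moody-chart value f = 0.0194.
Total minor-loss coefficient ΣK = 3·0.39 + 3·1.8 = 6.57.
ΔP = [f·L/D + ΣK]·(ρV²/2) = [0.0194·1640/0.0493 + 6.57]·(786·1.98²/2) = [645.4 + 6.57]·1541 = 1.004e+06 Pa.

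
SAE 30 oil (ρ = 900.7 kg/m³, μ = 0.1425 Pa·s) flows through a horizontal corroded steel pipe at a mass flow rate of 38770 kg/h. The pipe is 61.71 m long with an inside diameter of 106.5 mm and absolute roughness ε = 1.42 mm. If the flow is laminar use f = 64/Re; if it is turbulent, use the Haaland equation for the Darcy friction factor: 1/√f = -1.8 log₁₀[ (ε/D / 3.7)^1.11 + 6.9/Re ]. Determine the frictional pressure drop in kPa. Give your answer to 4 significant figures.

ṁ = 38770 kg/h = 38770/3600 = 10.77 kg/s.
A = πD²/4 = π(0.1065)²/4 = 0.008908 m²; mean velocity V = ṁ/(ρA) = 10.77/(900.7 · 0.008908) = 1.342 m/s.
Reynolds number Re = ρVD/μ = 900.7 · 1.342 · 0.1065 / 0.142 = 903.5.
Re < 2300 → laminar flow, so f = 64/Re = 64/903.5 = 0.07083 (the turbulent correlation is not needed).
Darcy-Weisbach: ΔP = f(L/D)(ρV²/2) = 0.07083·(61.71/0.1065)·(900.7·1.342²/2) = 0.07083·579.4·811.3 = 3.33e+04 Pa.
ΔP = 3.33e+04 Pa = 33.30 kPa.

ΔP ≈ 33.30 kPa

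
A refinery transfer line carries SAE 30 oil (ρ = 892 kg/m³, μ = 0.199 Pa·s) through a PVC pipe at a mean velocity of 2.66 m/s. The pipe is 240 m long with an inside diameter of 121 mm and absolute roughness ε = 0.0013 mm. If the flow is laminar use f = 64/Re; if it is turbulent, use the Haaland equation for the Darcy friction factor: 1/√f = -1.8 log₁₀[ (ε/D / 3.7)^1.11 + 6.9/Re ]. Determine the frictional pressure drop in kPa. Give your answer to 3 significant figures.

ΔP ≈ 278 kPa

Reynolds number Re = ρVD/μ = 892 · 2.66 · 0.121 / 0.199 = 1443.
Re < 2300 → laminar flow, so f = 64/Re = 64/1443 = 0.04436 (the turbulent correlation is not needed).
Darcy-Weisbach: ΔP = f(L/D)(ρV²/2) = 0.04436·(240/0.121)·(892·2.66²/2) = 0.04436·1983·3156 = 2.777e+05 Pa.
ΔP = 2.777e+05 Pa = 278 kPa.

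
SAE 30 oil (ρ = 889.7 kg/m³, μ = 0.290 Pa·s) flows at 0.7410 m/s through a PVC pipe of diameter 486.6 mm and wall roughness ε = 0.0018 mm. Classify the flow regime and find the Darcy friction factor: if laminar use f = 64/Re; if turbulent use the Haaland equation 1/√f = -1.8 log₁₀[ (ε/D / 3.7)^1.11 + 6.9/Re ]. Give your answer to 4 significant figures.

Re = ρVD/μ = 889.7·0.741·0.4866/0.29 = 1106.
Re < 2300 → laminar, so f = 64/Re = 0.05786 (roughness is irrelevant in laminar flow).

f ≈ 0.05786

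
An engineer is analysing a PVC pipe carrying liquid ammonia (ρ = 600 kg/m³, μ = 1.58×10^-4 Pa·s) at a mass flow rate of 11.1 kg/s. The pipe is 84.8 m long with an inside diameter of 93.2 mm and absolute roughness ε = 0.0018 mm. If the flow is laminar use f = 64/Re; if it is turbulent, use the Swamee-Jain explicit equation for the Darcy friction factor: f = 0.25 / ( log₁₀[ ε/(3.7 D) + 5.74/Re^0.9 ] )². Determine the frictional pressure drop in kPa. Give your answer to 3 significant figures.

A = πD²/4 = π(0.0932)²/4 = 0.006822 m²; mean velocity V = ṁ/(ρA) = 11.1/(600 · 0.006822) = 2.712 m/s.
Reynolds number Re = ρVD/μ = 600 · 2.712 · 0.0932 / 0.000158 = 9.598e+05.
Re > 4000 → turbulent. Relative roughness ε/D = 1.8e-06/0.0932 = 1.93e-05. Swamee-Jain: f = 0.25/(log₁₀[1.93e-05/3.7 + 5.74/9.598e+05^0.9])² = 0.25/(log₁₀[5.22e-06 + 2.37e-05])² = 0.25/(-4.539)² = 0.01214.
Darcy-Weisbach: ΔP = f(L/D)(ρV²/2) = 0.01214·(84.8/0.0932)·(600·2.712²/2) = 0.01214·909.9·2206 = 2.436e+04 Pa.
ΔP = 2.436e+04 Pa = 24.4 kPa.

ΔP ≈ 24.4 kPa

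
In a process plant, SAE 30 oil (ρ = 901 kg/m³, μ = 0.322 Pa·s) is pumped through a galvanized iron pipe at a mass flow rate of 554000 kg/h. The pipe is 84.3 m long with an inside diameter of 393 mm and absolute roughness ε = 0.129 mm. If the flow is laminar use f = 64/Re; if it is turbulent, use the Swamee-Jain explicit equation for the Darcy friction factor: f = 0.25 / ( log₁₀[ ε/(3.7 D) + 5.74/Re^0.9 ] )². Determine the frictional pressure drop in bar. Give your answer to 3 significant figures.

ṁ = 554000 kg/h = 554000/3600 = 153.9 kg/s.
A = πD²/4 = π(0.393)²/4 = 0.1213 m²; mean velocity V = ṁ/(ρA) = 153.9/(901 · 0.1213) = 1.408 m/s.
Reynolds number Re = ρVD/μ = 901 · 1.408 · 0.393 / 0.322 = 1548.
Re < 2300 → laminar flow, so f = 64/Re = 64/1548 = 0.04133 (the turbulent correlation is not needed).
Darcy-Weisbach: ΔP = f(L/D)(ρV²/2) = 0.04133·(84.3/0.393)·(901·1.408²/2) = 0.04133·214.5·893.1 = 7919 Pa.
ΔP = 7919 Pa = 0.0792 bar.

ΔP ≈ 0.0792 bar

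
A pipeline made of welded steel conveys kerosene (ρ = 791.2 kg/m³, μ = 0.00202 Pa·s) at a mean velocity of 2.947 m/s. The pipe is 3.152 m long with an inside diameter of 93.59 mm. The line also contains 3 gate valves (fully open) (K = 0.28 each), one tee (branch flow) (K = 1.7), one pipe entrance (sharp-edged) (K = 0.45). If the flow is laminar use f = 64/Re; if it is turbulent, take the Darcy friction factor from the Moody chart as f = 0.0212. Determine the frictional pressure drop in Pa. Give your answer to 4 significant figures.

ΔP ≈ 12730 Pa

Reynolds number Re = ρVD/μ = 791.2 · 2.947 · 0.09359 / 0.00202 = 1.08e+05.
Re > 4000 → turbulent; use the Moody-chart value f = 0.0212.
Total minor-loss coefficient ΣK = 3·0.28 + 1·1.7 + 1·0.45 = 2.99.
ΔP = [f·L/D + ΣK]·(ρV²/2) = [0.0212·3.152/0.09359 + 2.99]·(791.2·2.947²/2) = [0.714 + 2.99]·3436 = 1.273e+04 Pa.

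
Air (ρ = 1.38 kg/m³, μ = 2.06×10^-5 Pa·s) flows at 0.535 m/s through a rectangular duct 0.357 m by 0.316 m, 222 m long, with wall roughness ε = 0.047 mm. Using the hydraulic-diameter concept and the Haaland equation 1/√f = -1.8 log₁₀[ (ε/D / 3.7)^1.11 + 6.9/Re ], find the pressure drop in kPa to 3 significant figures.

Hydraulic diameter D_h = 4A/P = 4·(0.357·0.316)/(2·(0.357+0.316)) = 0.4512/1.346 = 0.3353 m.
Re = ρVD_h/μ = 1.38·0.535·0.3353/2.06e-05 = 1.202e+04.
ε/D_h = 4.7e-05/0.3353 = 0.00014; Haaland gives 1/√f = -1.8 log₁₀[1.24e-05+0.000574] = 5.817, so f = 0.02955.
ΔP = f(L/D_h)(ρV²/2) = 0.02955·222/0.3353·0.1975 = 3.865 Pa.
ΔP = 0.00387 kPa.

ΔP ≈ 0.00387 kPa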